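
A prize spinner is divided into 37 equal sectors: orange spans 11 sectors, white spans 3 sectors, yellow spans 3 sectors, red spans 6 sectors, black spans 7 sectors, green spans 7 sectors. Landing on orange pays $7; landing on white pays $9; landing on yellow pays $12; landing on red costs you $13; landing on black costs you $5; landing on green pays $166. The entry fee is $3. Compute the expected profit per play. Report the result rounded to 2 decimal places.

E[payout] = (11/37)·7 + (3/37)·9 + (3/37)·12 + (6/37)·(-13) + (7/37)·(-5) + (7/37)·166 = 1189/37
Expected profit = 1189/37 − 3 = 1078/37 ≈ $29.14

$29.14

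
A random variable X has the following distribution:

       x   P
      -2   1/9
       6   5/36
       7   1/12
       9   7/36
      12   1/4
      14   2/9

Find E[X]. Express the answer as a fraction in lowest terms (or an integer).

163/18

E[X] = (1/9)·(-2) + (5/36)·6 + (1/12)·7 + (7/36)·9 + (1/4)·12 + (2/9)·14
     = 163/18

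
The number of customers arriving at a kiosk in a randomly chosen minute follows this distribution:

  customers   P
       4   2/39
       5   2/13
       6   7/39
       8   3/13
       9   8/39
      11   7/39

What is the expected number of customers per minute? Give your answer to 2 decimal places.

7.72

E[X] = (2/39)·4 + (2/13)·5 + (7/39)·6 + (3/13)·8 + (8/39)·9 + (7/39)·11
     = 301/39 ≈ 7.72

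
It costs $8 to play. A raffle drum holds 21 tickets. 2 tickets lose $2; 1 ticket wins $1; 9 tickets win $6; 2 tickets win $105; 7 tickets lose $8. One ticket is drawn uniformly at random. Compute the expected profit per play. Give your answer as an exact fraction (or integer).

E[payout] = (2/21)·(-2) + (1/21)·1 + (9/21)·6 + (2/21)·105 + (7/21)·(-8) = 205/21
Expected profit = 205/21 − 8 = 37/21

37/21 dollars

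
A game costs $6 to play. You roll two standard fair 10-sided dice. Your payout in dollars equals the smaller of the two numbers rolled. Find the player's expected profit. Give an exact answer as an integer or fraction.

-43/20 dollars

Distribution of the smaller of the two numbers rolled: 1 w.p. 19/100, 2 w.p. 17/100, 3 w.p. 3/20, 4 w.p. 13/100, 5 w.p. 11/100, 6 w.p. 9/100, …
E[payout] = (19/100)·1 + (17/100)·2 + (3/20)·3 + (13/100)·4 + (11/100)·5 + (9/100)·6 + (7/100)·7 + (1/20)·8 + (3/100)·9 + (1/100)·10 = 77/20
Expected profit = 77/20 − 6 = -43/20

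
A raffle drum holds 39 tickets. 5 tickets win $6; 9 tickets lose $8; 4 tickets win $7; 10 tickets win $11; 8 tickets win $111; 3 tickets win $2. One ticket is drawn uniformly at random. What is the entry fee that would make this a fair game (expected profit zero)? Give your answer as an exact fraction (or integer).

330/13 dollars

E[payout] = (5/39)·6 + (9/39)·(-8) + (4/39)·7 + (10/39)·11 + (8/39)·111 + (3/39)·2 = 330/13
Fair fee = E[payout] = 330/13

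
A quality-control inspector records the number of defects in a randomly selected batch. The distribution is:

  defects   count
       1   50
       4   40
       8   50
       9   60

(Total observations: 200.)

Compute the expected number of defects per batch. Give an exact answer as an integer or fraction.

Total = 200, so P(defects=1) = 50/200, etc.
E[X] = (1/4)·1 + (1/5)·4 + (1/4)·8 + (3/10)·9
     = 23/4

23/4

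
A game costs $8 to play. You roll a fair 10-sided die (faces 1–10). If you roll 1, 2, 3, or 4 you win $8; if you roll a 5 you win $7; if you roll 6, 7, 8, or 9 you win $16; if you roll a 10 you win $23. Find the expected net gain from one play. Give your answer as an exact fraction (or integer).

E[payout] = (1/10)·7 + (2/5)·8 + (2/5)·16 + (1/10)·23 = 63/5
Expected profit = 63/5 − 8 = 23/5

23/5 dollars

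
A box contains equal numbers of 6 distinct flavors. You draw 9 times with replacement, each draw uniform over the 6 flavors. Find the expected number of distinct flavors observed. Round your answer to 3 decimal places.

4.837

Let Xⱼ=1 if type j appears at least once. P(Xⱼ=1) = 1 − ((6−1)/6)^9 = 8124571/10077696.
E[#distinct] = 6·8124571/10077696 = 8124571/1679616.
≈ 4.837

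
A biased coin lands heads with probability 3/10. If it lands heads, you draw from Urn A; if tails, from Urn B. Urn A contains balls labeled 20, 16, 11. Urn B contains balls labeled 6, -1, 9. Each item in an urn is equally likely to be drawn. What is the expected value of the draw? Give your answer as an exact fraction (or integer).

E[X | Urn A] = (20 + 16 + 11)/3 = 47/3
E[X | Urn B] = (6 − 1 + 9)/3 = 14/3
E[X] = (3/10)·47/3 + (7/10)·14/3 = 239/30

239/30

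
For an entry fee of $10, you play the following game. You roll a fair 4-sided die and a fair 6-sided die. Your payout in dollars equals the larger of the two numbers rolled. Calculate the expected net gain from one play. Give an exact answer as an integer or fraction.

-73/12 dollars

Distribution of the larger of the two numbers rolled: 1 w.p. 1/24, 2 w.p. 1/8, 3 w.p. 5/24, 4 w.p. 7/24, 5 w.p. 1/6, 6 w.p. 1/6
E[payout] = (1/24)·1 + (1/8)·2 + (5/24)·3 + (7/24)·4 + (1/6)·5 + (1/6)·6 = 47/12
Expected profit = 47/12 − 10 = -73/12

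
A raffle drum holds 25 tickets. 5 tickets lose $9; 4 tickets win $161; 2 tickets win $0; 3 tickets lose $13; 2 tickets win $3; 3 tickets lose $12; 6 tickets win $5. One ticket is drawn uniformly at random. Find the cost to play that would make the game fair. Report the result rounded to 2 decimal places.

$22.40

E[payout] = (5/25)·(-9) + (4/25)·161 + (2/25)·0 + (3/25)·(-13) + (2/25)·3 + (3/25)·(-12) + (6/25)·5 = 112/5
Fair fee = E[payout] = 112/5 ≈ $22.40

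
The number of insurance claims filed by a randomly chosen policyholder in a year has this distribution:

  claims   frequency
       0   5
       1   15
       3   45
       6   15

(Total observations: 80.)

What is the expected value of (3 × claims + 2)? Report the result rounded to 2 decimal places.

Total = 80, so P(claims=0) = 5/80, etc.
E[3x+2] = (1/16)·2 + (3/16)·5 + (9/16)·11 + (3/16)·20
     = 11 ≈ 11.00

11.00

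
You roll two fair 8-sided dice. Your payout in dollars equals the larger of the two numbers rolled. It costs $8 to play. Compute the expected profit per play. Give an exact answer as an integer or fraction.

-35/16 dollars

Distribution of the larger of the two numbers rolled: 1 w.p. 1/64, 2 w.p. 3/64, 3 w.p. 5/64, 4 w.p. 7/64, 5 w.p. 9/64, 6 w.p. 11/64, …
E[payout] = (1/64)·1 + (3/64)·2 + (5/64)·3 + (7/64)·4 + (9/64)·5 + (11/64)·6 + (13/64)·7 + (15/64)·8 = 93/16
Expected profit = 93/16 − 8 = -35/16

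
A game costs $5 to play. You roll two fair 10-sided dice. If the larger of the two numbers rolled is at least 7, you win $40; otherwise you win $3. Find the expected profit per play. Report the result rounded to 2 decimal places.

$21.68

E[payout] = (9/25)·3 + (16/25)·40 = 667/25
Expected profit = 667/25 − 5 = 542/25 ≈ $21.68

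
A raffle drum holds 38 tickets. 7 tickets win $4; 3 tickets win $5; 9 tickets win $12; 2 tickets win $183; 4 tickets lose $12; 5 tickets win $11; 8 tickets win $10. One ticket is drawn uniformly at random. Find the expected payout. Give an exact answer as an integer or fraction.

302/19 dollars

E[payout] = (7/38)·4 + (3/38)·5 + (9/38)·12 + (2/38)·183 + (4/38)·(-12) + (5/38)·11 + (8/38)·10 = 302/19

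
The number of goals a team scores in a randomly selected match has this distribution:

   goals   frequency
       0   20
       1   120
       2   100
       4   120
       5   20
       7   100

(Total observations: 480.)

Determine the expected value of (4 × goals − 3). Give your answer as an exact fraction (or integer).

Total = 480, so P(goals=0) = 20/480, etc.
E[4x-3] = (1/24)·(-3) + (1/4)·1 + (5/24)·5 + (1/4)·13 + (1/24)·17 + (5/24)·25
     = 31/3

31/3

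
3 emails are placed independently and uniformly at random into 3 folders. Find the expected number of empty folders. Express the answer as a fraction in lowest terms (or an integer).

8/9

Let Xⱼ=1 if folder j is empty. P(Xⱼ=1) = ((3-1)/3)^3 = 8/27.
By linearity, E[#empty] = 3·8/27 = 8/9.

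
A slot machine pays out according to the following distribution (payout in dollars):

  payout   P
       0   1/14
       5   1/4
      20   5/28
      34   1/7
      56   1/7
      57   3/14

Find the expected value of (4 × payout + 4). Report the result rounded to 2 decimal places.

123.57

E[4x+4] = (1/14)·4 + (1/4)·24 + (5/28)·84 + (1/7)·140 + (1/7)·228 + (3/14)·232
     = 865/7 ≈ 123.57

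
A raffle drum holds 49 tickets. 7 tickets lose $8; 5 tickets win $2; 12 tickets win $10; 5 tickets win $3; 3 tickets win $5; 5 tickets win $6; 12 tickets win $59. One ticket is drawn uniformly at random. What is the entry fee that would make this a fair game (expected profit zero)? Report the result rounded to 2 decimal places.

$17.18

E[payout] = (7/49)·(-8) + (5/49)·2 + (12/49)·10 + (5/49)·3 + (3/49)·5 + (5/49)·6 + (12/49)·59 = 842/49
Fair fee = E[payout] = 842/49 ≈ $17.18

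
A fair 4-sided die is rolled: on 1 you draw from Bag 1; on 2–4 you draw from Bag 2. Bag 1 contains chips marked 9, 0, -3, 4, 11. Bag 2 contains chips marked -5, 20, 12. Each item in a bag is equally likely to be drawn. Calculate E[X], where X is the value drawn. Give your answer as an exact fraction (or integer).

39/5

E[X | Bag 1] = (9 + 0 − 3 + 4 + 11)/5 = 21/5
E[X | Bag 2] = (-5 + 20 + 12)/3 = 9
E[X] = (1/4)·21/5 + (3/4)·9 = 39/5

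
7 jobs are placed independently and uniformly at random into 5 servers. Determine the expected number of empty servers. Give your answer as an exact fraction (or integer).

Let Xⱼ=1 if server j is empty. P(Xⱼ=1) = ((5-1)/5)^7 = 16384/78125.
By linearity, E[#empty] = 5·16384/78125 = 16384/15625.

16384/15625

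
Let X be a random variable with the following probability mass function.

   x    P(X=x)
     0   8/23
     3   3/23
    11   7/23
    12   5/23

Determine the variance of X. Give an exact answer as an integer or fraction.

E[X] = (8/23)·0 + (3/23)·3 + (7/23)·11 + (5/23)·12 = 146/23
E[X²] = (8/23)·0 + (3/23)·9 + (7/23)·121 + (5/23)·144 = 1594/23
Var(X) = 1594/23 − (146/23)² = 15346/529

15346/529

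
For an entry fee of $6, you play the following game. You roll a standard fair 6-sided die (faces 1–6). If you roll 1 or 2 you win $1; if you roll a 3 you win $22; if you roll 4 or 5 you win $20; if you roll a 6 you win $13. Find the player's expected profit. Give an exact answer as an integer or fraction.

E[payout] = (1/3)·1 + (1/6)·13 + (1/3)·20 + (1/6)·22 = 77/6
Expected profit = 77/6 − 6 = 41/6

41/6 dollars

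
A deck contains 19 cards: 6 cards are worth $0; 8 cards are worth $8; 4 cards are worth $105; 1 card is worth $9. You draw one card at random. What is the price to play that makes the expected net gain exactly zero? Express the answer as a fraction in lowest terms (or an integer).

E[payout] = (6/19)·0 + (8/19)·8 + (4/19)·105 + (1/19)·9 = 493/19
Fair fee = E[payout] = 493/19

493/19 dollars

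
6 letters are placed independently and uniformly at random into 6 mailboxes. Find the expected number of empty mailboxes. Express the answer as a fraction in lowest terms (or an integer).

15625/7776

Let Xⱼ=1 if mailbox j is empty. P(Xⱼ=1) = ((6-1)/6)^6 = 15625/46656.
By linearity, E[#empty] = 6·15625/46656 = 15625/7776.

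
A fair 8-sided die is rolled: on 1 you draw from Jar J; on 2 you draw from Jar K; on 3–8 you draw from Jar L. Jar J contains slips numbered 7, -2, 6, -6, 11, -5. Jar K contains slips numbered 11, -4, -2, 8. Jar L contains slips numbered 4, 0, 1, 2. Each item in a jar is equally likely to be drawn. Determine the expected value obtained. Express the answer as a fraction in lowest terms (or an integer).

187/96

E[X | Jar J] = (7 − 2 + 6 − 6 + 11 − 5)/6 = 11/6
E[X | Jar K] = (11 − 4 − 2 + 8)/4 = 13/4
E[X | Jar L] = (4 + 0 + 1 + 2)/4 = 7/4
E[X] = (1/8)·11/6 + (1/8)·13/4 + (3/4)·7/4 = 187/96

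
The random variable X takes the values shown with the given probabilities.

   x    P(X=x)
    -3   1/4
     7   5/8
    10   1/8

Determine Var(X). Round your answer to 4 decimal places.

21.6094

E[X] = (1/4)·(-3) + (5/8)·7 + (1/8)·10 = 39/8
E[X²] = (1/4)·9 + (5/8)·49 + (1/8)·100 = 363/8
Var(X) = 363/8 − (39/8)² = 1383/64 ≈ 21.6094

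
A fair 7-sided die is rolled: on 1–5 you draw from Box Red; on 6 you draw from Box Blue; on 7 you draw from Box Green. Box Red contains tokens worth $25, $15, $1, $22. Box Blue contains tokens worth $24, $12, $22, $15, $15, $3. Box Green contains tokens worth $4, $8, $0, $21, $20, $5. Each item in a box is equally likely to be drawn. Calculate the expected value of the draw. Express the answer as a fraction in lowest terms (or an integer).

1243/84 dollars

E[X | Box Red] = (25 + 15 + 1 + 22)/4 = 63/4
E[X | Box Blue] = (24 + 12 + 22 + 15 + 15 + 3)/6 = 91/6
E[X | Box Green] = (4 + 8 + 0 + 21 + 20 + 5)/6 = 29/3
E[X] = (5/7)·63/4 + (1/7)·91/6 + (1/7)·29/3 = 1243/84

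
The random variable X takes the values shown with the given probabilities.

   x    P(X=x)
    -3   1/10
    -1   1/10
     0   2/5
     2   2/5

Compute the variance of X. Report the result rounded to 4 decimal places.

E[X] = (1/10)·(-3) + (1/10)·(-1) + (2/5)·0 + (2/5)·2 = 2/5
E[X²] = (1/10)·9 + (1/10)·1 + (2/5)·0 + (2/5)·4 = 13/5
Var(X) = 13/5 − (2/5)² = 61/25 ≈ 2.4400

2.4400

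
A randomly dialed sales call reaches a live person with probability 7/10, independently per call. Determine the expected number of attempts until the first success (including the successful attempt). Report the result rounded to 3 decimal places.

For a geometric distribution, E[trials] = 1/p = 1/(7/10) = 10/7.
≈ 1.429

1.429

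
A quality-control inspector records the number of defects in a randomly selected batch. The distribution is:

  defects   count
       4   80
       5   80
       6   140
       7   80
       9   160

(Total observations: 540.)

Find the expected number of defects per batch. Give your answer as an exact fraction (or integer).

178/27

Total = 540, so P(defects=4) = 80/540, etc.
E[X] = (4/27)·4 + (4/27)·5 + (7/27)·6 + (4/27)·7 + (8/27)·9
     = 178/27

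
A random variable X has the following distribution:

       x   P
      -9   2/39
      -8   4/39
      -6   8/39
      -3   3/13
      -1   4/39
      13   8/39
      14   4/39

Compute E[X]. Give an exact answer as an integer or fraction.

31/39

E[X] = (2/39)·(-9) + (4/39)·(-8) + (8/39)·(-6) + (3/13)·(-3) + (4/39)·(-1) + (8/39)·13 + (4/39)·14
     = 31/39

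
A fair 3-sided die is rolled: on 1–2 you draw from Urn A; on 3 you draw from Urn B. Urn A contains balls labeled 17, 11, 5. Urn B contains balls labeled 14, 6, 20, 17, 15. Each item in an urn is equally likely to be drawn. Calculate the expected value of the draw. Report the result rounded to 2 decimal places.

12.13

E[X | Urn A] = (17 + 11 + 5)/3 = 11
E[X | Urn B] = (14 + 6 + 20 + 17 + 15)/5 = 72/5
E[X] = (2/3)·11 + (1/3)·72/5 = 182/15 ≈ 12.13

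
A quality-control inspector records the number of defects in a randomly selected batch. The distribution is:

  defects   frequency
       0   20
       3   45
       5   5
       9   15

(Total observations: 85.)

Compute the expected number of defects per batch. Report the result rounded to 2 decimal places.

Total = 85, so P(defects=0) = 20/85, etc.
E[X] = (4/17)·0 + (9/17)·3 + (1/17)·5 + (3/17)·9
     = 59/17 ≈ 3.47

3.47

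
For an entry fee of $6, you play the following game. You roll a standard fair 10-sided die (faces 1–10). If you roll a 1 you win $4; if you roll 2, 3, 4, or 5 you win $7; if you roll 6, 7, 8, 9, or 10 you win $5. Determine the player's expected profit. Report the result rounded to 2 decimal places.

-$0.30

E[payout] = (1/10)·4 + (1/2)·5 + (2/5)·7 = 57/10
Expected profit = 57/10 − 6 = -3/10 ≈ -$0.30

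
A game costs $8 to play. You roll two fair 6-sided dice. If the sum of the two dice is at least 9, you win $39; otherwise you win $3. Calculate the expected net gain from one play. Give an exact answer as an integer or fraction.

E[payout] = (13/18)·3 + (5/18)·39 = 13
Expected profit = 13 − 8 = 5

$5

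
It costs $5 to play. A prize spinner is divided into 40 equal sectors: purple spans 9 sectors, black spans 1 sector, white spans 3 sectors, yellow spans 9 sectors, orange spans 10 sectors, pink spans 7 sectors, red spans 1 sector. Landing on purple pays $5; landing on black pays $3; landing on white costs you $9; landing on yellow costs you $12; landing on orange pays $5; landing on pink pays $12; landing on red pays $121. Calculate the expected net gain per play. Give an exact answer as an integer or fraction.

E[payout] = (9/40)·5 + (1/40)·3 + (3/40)·(-9) + (9/40)·(-12) + (10/40)·5 + (7/40)·12 + (1/40)·121 = 21/5
Expected profit = 21/5 − 5 = -4/5

-4/5 dollars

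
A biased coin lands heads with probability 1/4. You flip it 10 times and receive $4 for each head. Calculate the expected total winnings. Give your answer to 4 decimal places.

E[#heads] = 10·1/4 = 5/2 (linearity over flips).
E[winnings] = 4·5/2 = 10.
≈ 10.0000

$10.0000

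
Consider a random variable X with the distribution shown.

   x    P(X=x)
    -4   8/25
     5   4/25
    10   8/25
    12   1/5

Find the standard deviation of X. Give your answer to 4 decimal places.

E[X] = 128/25, E[X²] = 1748/25
Var(X) = E[X²] − (E[X])² = 1748/25 − 16384/625 = 27316/625
SD(X) = √(27316/625) ≈ 6.6110

6.6110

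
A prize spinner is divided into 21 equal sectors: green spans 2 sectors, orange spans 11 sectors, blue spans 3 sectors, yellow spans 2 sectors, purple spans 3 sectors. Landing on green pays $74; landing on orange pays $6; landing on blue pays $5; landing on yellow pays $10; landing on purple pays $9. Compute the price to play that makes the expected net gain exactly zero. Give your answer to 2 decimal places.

$13.14

E[payout] = (2/21)·74 + (11/21)·6 + (3/21)·5 + (2/21)·10 + (3/21)·9 = 92/7
Fair fee = E[payout] = 92/7 ≈ $13.14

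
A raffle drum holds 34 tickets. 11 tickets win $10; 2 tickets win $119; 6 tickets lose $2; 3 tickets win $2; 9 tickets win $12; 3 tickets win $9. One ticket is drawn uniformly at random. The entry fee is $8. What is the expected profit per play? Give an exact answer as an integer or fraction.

E[payout] = (11/34)·10 + (2/34)·119 + (6/34)·(-2) + (3/34)·2 + (9/34)·12 + (3/34)·9 = 477/34
Expected profit = 477/34 − 8 = 205/34

205/34 dollars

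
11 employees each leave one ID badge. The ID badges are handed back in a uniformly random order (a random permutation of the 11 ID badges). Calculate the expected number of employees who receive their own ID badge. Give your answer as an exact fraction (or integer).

1

Let Xᵢ = 1 if person i gets their own ID badge. For each i, P(Xᵢ=1) = 1/11.
By linearity of expectation, E[X₁+…+X_11] = 11·(1/11) = 1.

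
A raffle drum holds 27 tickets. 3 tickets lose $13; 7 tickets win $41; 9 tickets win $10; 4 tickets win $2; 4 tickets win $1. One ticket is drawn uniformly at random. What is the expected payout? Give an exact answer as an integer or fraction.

350/27 dollars

E[payout] = (3/27)·(-13) + (7/27)·41 + (9/27)·10 + (4/27)·2 + (4/27)·1 = 350/27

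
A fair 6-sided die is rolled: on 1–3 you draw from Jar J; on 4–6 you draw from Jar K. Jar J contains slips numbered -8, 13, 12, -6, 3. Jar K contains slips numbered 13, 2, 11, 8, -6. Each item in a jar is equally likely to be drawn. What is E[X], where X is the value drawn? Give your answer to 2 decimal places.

4.20

E[X | Jar J] = (-8 + 13 + 12 − 6 + 3)/5 = 14/5
E[X | Jar K] = (13 + 2 + 11 + 8 − 6)/5 = 28/5
E[X] = (1/2)·14/5 + (1/2)·28/5 = 21/5 ≈ 4.20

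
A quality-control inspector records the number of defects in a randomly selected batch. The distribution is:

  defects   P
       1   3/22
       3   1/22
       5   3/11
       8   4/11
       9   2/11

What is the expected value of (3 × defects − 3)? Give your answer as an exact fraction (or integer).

E[3x-3] = (3/22)·0 + (1/22)·6 + (3/11)·12 + (4/11)·21 + (2/11)·24
     = 171/11

171/11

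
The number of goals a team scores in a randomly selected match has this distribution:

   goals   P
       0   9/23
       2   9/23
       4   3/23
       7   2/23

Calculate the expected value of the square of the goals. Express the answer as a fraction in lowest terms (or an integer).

182/23

E[X²] = (9/23)·0 + (9/23)·4 + (3/23)·16 + (2/23)·49
     = 182/23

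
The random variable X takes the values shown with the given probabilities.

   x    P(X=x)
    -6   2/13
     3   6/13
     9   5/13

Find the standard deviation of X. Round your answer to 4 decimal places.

5.0454

E[X] = 51/13, E[X²] = 531/13
Var(X) = E[X²] − (E[X])² = 531/13 − 2601/169 = 4302/169
SD(X) = √(4302/169) ≈ 5.0454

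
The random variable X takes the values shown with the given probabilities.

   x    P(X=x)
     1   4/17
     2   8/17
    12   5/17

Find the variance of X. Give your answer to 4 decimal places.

22.3253

E[X] = (4/17)·1 + (8/17)·2 + (5/17)·12 = 80/17
E[X²] = (4/17)·1 + (8/17)·4 + (5/17)·144 = 756/17
Var(X) = 756/17 − (80/17)² = 6452/289 ≈ 22.3253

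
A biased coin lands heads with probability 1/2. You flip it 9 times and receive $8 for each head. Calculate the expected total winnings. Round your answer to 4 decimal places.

$36.0000

E[#heads] = 9·1/2 = 9/2 (linearity over flips).
E[winnings] = 8·9/2 = 36.
≈ 36.0000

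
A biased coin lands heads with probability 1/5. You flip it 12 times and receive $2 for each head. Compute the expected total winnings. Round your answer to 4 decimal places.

E[#heads] = 12·1/5 = 12/5 (linearity over flips).
E[winnings] = 2·12/5 = 24/5.
≈ 4.8000

$4.8000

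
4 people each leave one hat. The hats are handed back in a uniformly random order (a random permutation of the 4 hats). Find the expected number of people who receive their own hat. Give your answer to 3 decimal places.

1.000

Let Xᵢ = 1 if person i gets their own hat. For each i, P(Xᵢ=1) = 1/4.
By linearity of expectation, E[X₁+…+X_4] = 4·(1/4) = 1.
≈ 1.000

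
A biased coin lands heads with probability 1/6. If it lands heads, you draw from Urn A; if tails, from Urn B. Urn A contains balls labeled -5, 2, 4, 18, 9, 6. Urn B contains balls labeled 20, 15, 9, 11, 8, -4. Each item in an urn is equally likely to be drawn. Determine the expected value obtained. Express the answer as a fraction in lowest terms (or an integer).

E[X | Urn A] = (-5 + 2 + 4 + 18 + 9 + 6)/6 = 17/3
E[X | Urn B] = (20 + 15 + 9 + 11 + 8 − 4)/6 = 59/6
E[X] = (1/6)·17/3 + (5/6)·59/6 = 329/36

329/36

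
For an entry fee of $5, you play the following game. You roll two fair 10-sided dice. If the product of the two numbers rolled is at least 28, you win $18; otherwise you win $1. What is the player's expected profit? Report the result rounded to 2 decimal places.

$3.65

E[payout] = (11/20)·1 + (9/20)·18 = 173/20
Expected profit = 173/20 − 5 = 73/20 ≈ $3.65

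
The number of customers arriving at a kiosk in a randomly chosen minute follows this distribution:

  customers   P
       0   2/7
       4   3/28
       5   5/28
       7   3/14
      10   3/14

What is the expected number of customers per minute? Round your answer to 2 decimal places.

E[X] = (2/7)·0 + (3/28)·4 + (5/28)·5 + (3/14)·7 + (3/14)·10
     = 139/28 ≈ 4.96

4.96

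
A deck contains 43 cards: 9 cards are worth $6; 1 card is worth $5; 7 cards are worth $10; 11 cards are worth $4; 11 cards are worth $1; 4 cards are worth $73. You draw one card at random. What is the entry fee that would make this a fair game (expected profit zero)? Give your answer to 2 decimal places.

E[payout] = (9/43)·6 + (1/43)·5 + (7/43)·10 + (11/43)·4 + (11/43)·1 + (4/43)·73 = 476/43
Fair fee = E[payout] = 476/43 ≈ $11.07

$11.07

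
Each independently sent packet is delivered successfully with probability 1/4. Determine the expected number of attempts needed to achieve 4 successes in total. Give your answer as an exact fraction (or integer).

16

By linearity (sum of 4 independent geometric waits), E[trials] = 4/p = 4/(1/4) = 16.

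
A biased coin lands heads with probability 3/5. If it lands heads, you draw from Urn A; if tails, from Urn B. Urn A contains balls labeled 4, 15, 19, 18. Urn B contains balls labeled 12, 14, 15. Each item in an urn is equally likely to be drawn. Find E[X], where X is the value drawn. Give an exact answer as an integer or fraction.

E[X | Urn A] = (4 + 15 + 19 + 18)/4 = 14
E[X | Urn B] = (12 + 14 + 15)/3 = 41/3
E[X] = (3/5)·14 + (2/5)·41/3 = 208/15

208/15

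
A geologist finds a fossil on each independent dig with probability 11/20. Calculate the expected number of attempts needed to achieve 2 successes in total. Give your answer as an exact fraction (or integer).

40/11

By linearity (sum of 2 independent geometric waits), E[trials] = 2/p = 2/(11/20) = 40/11.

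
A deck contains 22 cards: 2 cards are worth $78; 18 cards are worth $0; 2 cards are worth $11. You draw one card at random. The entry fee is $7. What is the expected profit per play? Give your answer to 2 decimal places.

E[payout] = (2/22)·78 + (18/22)·0 + (2/22)·11 = 89/11
Expected profit = 89/11 − 7 = 12/11 ≈ $1.09

$1.09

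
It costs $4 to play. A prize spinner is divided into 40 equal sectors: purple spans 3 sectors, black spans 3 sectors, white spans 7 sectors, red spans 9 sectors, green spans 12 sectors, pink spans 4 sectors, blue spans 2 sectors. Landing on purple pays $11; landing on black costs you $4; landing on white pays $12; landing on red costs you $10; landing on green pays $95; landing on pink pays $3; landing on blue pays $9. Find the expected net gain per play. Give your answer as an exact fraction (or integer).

E[payout] = (3/40)·11 + (3/40)·(-4) + (7/40)·12 + (9/40)·(-10) + (12/40)·95 + (4/40)·3 + (2/40)·9 = 237/8
Expected profit = 237/8 − 4 = 205/8

205/8 dollars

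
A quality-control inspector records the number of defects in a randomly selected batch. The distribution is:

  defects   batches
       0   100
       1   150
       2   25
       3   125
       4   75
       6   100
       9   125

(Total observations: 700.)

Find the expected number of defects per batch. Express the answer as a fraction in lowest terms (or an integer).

Total = 700, so P(defects=0) = 100/700, etc.
E[X] = (1/7)·0 + (3/14)·1 + (1/28)·2 + (5/28)·3 + (3/28)·4 + (1/7)·6 + (5/28)·9
     = 26/7

26/7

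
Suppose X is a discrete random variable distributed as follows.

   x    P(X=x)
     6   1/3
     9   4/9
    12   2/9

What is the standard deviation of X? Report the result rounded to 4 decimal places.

2.2111

E[X] = 26/3, E[X²] = 80
Var(X) = E[X²] − (E[X])² = 80 − 676/9 = 44/9
SD(X) = √(44/9) ≈ 2.2111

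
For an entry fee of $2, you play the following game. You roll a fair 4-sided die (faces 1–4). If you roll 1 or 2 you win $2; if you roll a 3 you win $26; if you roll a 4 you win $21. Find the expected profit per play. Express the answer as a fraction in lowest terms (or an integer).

E[payout] = (1/2)·2 + (1/4)·21 + (1/4)·26 = 51/4
Expected profit = 51/4 − 2 = 43/4

43/4 dollars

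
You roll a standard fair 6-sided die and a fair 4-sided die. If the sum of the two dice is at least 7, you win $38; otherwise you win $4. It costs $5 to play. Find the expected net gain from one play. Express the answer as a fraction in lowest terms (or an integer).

79/6 dollars

E[payout] = (7/12)·4 + (5/12)·38 = 109/6
Expected profit = 109/6 − 5 = 79/6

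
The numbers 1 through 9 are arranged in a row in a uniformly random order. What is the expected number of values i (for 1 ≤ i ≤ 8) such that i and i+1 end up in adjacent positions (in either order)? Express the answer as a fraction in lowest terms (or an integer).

For each i ∈ {1,…,8}, let Xᵢ = 1 if i and i+1 are adjacent. P(Xᵢ=1) = 2·(9−1)!/9! = 2/9.
By linearity, E[ΣXᵢ] = (8)·(2/9) = 16/9.

16/9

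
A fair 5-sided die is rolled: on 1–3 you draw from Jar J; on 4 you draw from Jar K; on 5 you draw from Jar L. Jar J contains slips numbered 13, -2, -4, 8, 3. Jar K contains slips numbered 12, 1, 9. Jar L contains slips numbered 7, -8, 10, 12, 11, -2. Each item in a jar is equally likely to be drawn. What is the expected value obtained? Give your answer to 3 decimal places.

4.627

E[X | Jar J] = (13 − 2 − 4 + 8 + 3)/5 = 18/5
E[X | Jar K] = (12 + 1 + 9)/3 = 22/3
E[X | Jar L] = (7 − 8 + 10 + 12 + 11 − 2)/6 = 5
E[X] = (3/5)·18/5 + (1/5)·22/3 + (1/5)·5 = 347/75 ≈ 4.627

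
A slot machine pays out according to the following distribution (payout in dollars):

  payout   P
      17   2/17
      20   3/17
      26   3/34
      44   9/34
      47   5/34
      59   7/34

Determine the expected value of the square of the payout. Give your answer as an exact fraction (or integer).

29210/17

E[X²] = (2/17)·289 + (3/17)·400 + (3/34)·676 + (9/34)·1936 + (5/34)·2209 + (7/34)·3481
     = 29210/17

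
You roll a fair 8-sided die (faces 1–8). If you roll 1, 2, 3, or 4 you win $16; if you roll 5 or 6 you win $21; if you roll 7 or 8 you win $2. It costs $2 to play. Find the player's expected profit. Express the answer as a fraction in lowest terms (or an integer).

47/4 dollars

E[payout] = (1/4)·2 + (1/2)·16 + (1/4)·21 = 55/4
Expected profit = 55/4 − 2 = 47/4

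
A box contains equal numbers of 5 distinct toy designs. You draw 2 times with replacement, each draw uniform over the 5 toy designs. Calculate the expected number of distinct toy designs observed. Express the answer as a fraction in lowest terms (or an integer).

9/5

Let Xⱼ=1 if type j appears at least once. P(Xⱼ=1) = 1 − ((5−1)/5)^2 = 9/25.
E[#distinct] = 5·9/25 = 9/5.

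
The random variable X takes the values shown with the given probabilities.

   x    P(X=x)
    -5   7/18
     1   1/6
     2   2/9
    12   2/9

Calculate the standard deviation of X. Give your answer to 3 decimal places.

6.403

E[X] = 4/3, E[X²] = 385/9
Var(X) = E[X²] − (E[X])² = 385/9 − 16/9 = 41
SD(X) = √(41) ≈ 6.403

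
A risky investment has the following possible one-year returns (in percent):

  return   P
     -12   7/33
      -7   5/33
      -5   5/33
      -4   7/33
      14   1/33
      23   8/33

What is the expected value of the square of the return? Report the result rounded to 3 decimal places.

179.333

E[X²] = (7/33)·144 + (5/33)·49 + (5/33)·25 + (7/33)·16 + (1/33)·196 + (8/33)·529
     = 538/3 ≈ 179.333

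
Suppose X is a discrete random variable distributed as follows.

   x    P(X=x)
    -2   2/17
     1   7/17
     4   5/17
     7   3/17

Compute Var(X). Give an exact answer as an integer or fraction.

E[X] = (2/17)·(-2) + (7/17)·1 + (5/17)·4 + (3/17)·7 = 44/17
E[X²] = (2/17)·4 + (7/17)·1 + (5/17)·16 + (3/17)·49 = 242/17
Var(X) = 242/17 − (44/17)² = 2178/289

2178/289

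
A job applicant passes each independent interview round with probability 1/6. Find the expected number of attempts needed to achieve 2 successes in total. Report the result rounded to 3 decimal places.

12.000

By linearity (sum of 2 independent geometric waits), E[trials] = 2/p = 2/(1/6) = 12.
≈ 12.000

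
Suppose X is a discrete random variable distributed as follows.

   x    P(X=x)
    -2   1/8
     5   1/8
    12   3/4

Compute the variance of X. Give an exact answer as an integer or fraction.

1519/64

E[X] = (1/8)·(-2) + (1/8)·5 + (3/4)·12 = 75/8
E[X²] = (1/8)·4 + (1/8)·25 + (3/4)·144 = 893/8
Var(X) = 893/8 − (75/8)² = 1519/64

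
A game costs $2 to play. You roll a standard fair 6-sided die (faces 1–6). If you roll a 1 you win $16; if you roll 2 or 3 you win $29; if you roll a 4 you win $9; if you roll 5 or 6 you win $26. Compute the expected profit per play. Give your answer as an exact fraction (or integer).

41/2 dollars

E[payout] = (1/6)·9 + (1/6)·16 + (1/3)·26 + (1/3)·29 = 45/2
Expected profit = 45/2 − 2 = 41/2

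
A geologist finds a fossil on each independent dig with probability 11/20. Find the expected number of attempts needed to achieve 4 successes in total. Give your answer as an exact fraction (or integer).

80/11

By linearity (sum of 4 independent geometric waits), E[trials] = 4/p = 4/(11/20) = 80/11.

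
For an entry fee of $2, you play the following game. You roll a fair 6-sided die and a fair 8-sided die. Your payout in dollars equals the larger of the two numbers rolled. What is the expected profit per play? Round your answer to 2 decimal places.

$3.23

Distribution of the larger of the two numbers rolled: 1 w.p. 1/48, 2 w.p. 1/16, 3 w.p. 5/48, 4 w.p. 7/48, 5 w.p. 3/16, 6 w.p. 11/48, …
E[payout] = (1/48)·1 + (1/16)·2 + (5/48)·3 + (7/48)·4 + (3/16)·5 + (11/48)·6 + (1/8)·7 + (1/8)·8 = 251/48
Expected profit = 251/48 − 2 = 155/48 ≈ $3.23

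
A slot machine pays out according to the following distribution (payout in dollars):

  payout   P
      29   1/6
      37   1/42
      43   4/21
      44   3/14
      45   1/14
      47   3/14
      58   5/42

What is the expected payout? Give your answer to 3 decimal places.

$43.524

E[X] = (1/6)·29 + (1/42)·37 + (4/21)·43 + (3/14)·44 + (1/14)·45 + (3/14)·47 + (5/42)·58
     = 914/21 ≈ 43.524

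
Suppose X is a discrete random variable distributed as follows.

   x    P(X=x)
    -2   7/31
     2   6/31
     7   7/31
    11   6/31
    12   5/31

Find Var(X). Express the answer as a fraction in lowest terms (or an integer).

27142/961

E[X] = (7/31)·(-2) + (6/31)·2 + (7/31)·7 + (6/31)·11 + (5/31)·12 = 173/31
E[X²] = (7/31)·4 + (6/31)·4 + (7/31)·49 + (6/31)·121 + (5/31)·144 = 1841/31
Var(X) = 1841/31 − (173/31)² = 27142/961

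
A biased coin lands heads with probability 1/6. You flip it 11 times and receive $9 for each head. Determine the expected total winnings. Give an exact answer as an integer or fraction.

33/2 dollars

E[#heads] = 11·1/6 = 11/6 (linearity over flips).
E[winnings] = 9·11/6 = 33/2.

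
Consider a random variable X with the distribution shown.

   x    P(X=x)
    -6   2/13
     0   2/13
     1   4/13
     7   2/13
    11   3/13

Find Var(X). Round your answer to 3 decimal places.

32.308

E[X] = (2/13)·(-6) + (2/13)·0 + (4/13)·1 + (2/13)·7 + (3/13)·11 = 3
E[X²] = (2/13)·36 + (2/13)·0 + (4/13)·1 + (2/13)·49 + (3/13)·121 = 537/13
Var(X) = 537/13 − (3)² = 420/13 ≈ 32.308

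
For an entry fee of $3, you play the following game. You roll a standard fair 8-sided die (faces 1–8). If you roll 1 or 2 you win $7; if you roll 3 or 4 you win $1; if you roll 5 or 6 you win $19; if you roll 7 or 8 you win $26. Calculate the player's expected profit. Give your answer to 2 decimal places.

$10.25

E[payout] = (1/4)·1 + (1/4)·7 + (1/4)·19 + (1/4)·26 = 53/4
Expected profit = 53/4 − 3 = 41/4 ≈ $10.25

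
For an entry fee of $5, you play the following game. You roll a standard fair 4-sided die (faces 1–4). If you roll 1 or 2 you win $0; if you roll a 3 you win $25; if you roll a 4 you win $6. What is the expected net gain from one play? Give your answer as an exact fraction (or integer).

E[payout] = (1/2)·0 + (1/4)·6 + (1/4)·25 = 31/4
Expected profit = 31/4 − 5 = 11/4

11/4 dollars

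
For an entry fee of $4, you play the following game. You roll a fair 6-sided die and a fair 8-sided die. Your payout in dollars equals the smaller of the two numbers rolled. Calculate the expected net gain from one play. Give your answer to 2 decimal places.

Distribution of the smaller of the two numbers rolled: 1 w.p. 13/48, 2 w.p. 11/48, 3 w.p. 3/16, 4 w.p. 7/48, 5 w.p. 5/48, 6 w.p. 1/16
E[payout] = (13/48)·1 + (11/48)·2 + (3/16)·3 + (7/48)·4 + (5/48)·5 + (1/16)·6 = 133/48
Expected profit = 133/48 − 4 = -59/48 ≈ -$1.23

-$1.23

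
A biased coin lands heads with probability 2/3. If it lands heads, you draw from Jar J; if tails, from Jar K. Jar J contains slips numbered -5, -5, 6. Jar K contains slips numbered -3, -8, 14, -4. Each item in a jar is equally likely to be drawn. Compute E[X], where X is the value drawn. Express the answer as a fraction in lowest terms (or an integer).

E[X | Jar J] = (-5 − 5 + 6)/3 = -4/3
E[X | Jar K] = (-3 − 8 + 14 − 4)/4 = -1/4
E[X] = (2/3)·(-4/3) + (1/3)·(-1/4) = -35/36

-35/36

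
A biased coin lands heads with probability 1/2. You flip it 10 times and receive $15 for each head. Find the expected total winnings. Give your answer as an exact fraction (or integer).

$75

E[#heads] = 10·1/2 = 5 (linearity over flips).
E[winnings] = 15·5 = 75.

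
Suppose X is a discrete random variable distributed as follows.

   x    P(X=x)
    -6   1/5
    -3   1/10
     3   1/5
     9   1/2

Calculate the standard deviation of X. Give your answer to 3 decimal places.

E[X] = 18/5, E[X²] = 252/5
Var(X) = E[X²] − (E[X])² = 252/5 − 324/25 = 936/25
SD(X) = √(936/25) ≈ 6.119

6.119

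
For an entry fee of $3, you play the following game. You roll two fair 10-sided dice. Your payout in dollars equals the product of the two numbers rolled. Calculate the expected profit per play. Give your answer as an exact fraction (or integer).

109/4 dollars

Distribution of the product of the two numbers rolled: 1 w.p. 1/100, 2 w.p. 1/50, 3 w.p. 1/50, 4 w.p. 3/100, 5 w.p. 1/50, 6 w.p. 1/25, …
E[payout] = (1/100)·1 + (1/50)·2 + (1/50)·3 + (3/100)·4 + (1/50)·5 + (1/25)·6 + (1/50)·7 + (1/25)·8 + (3/100)·9 + (1/25)·10 + (1/25)·12 + (1/50)·14 + (1/50)·15 + (3/100)·16 + (1/25)·18 + (1/25)·20 + (1/50)·21 + (1/25)·24 + (1/100)·25 + (1/50)·27 + (1/50)·28 + (1/25)·30 + (1/50)·32 + (1/50)·35 + (3/100)·36 + (1/25)·40 + (1/50)·42 + (1/50)·45 + (1/50)·48 + (1/100)·49 + (1/50)·50 + (1/50)·54 + (1/50)·56 + (1/50)·60 + (1/50)·63 + (1/100)·64 + (1/50)·70 + (1/50)·72 + (1/50)·80 + (1/100)·81 + (1/50)·90 + (1/100)·100 = 121/4
Expected profit = 121/4 − 3 = 109/4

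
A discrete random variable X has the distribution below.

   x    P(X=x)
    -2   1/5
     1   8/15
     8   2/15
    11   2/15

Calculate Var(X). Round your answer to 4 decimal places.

E[X] = (1/5)·(-2) + (8/15)·1 + (2/15)·8 + (2/15)·11 = 8/3
E[X²] = (1/5)·4 + (8/15)·1 + (2/15)·64 + (2/15)·121 = 26
Var(X) = 26 − (8/3)² = 170/9 ≈ 18.8889

18.8889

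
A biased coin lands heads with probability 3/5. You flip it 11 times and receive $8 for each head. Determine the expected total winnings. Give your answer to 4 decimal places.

$52.8000

E[#heads] = 11·3/5 = 33/5 (linearity over flips).
E[winnings] = 8·33/5 = 264/5.
≈ 52.8000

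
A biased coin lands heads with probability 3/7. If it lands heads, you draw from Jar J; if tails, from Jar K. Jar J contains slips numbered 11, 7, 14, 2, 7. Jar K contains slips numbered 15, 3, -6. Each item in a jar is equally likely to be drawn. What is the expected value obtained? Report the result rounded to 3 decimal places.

E[X | Jar J] = (11 + 7 + 14 + 2 + 7)/5 = 41/5
E[X | Jar K] = (15 + 3 − 6)/3 = 4
E[X] = (3/7)·41/5 + (4/7)·4 = 29/5 ≈ 5.800

5.800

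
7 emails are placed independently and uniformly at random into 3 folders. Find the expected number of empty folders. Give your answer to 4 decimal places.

0.1756

Let Xⱼ=1 if folder j is empty. P(Xⱼ=1) = ((3-1)/3)^7 = 128/2187.
By linearity, E[#empty] = 3·128/2187 = 128/729.
≈ 0.1756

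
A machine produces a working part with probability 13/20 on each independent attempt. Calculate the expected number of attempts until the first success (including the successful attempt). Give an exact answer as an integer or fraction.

20/13

For a geometric distribution, E[trials] = 1/p = 1/(13/20) = 20/13.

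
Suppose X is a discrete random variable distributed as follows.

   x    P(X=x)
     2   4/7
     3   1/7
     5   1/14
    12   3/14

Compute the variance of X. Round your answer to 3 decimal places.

E[X] = (4/7)·2 + (1/7)·3 + (1/14)·5 + (3/14)·12 = 9/2
E[X²] = (4/7)·4 + (1/7)·9 + (1/14)·25 + (3/14)·144 = 507/14
Var(X) = 507/14 − (9/2)² = 447/28 ≈ 15.964

15.964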